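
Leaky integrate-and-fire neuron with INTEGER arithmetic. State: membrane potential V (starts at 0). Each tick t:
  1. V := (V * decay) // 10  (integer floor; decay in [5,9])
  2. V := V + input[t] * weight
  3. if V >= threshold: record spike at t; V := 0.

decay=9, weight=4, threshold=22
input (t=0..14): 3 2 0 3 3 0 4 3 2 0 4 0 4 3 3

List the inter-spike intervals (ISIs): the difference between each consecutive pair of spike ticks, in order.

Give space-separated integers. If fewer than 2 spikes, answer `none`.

t=0: input=3 -> V=12
t=1: input=2 -> V=18
t=2: input=0 -> V=16
t=3: input=3 -> V=0 FIRE
t=4: input=3 -> V=12
t=5: input=0 -> V=10
t=6: input=4 -> V=0 FIRE
t=7: input=3 -> V=12
t=8: input=2 -> V=18
t=9: input=0 -> V=16
t=10: input=4 -> V=0 FIRE
t=11: input=0 -> V=0
t=12: input=4 -> V=16
t=13: input=3 -> V=0 FIRE
t=14: input=3 -> V=12

Answer: 3 4 3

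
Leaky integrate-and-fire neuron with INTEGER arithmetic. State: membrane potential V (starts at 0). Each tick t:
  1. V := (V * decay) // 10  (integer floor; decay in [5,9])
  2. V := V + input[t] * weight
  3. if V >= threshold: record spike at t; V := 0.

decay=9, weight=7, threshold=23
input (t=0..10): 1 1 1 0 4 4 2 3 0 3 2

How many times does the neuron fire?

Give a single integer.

Answer: 4

Derivation:
t=0: input=1 -> V=7
t=1: input=1 -> V=13
t=2: input=1 -> V=18
t=3: input=0 -> V=16
t=4: input=4 -> V=0 FIRE
t=5: input=4 -> V=0 FIRE
t=6: input=2 -> V=14
t=7: input=3 -> V=0 FIRE
t=8: input=0 -> V=0
t=9: input=3 -> V=21
t=10: input=2 -> V=0 FIRE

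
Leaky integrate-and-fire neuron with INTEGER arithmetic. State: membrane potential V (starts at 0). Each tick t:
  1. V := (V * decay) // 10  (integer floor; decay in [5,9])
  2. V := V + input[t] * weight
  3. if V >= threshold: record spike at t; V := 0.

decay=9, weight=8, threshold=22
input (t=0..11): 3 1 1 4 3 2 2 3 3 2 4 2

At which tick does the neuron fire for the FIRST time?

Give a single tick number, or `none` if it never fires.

t=0: input=3 -> V=0 FIRE
t=1: input=1 -> V=8
t=2: input=1 -> V=15
t=3: input=4 -> V=0 FIRE
t=4: input=3 -> V=0 FIRE
t=5: input=2 -> V=16
t=6: input=2 -> V=0 FIRE
t=7: input=3 -> V=0 FIRE
t=8: input=3 -> V=0 FIRE
t=9: input=2 -> V=16
t=10: input=4 -> V=0 FIRE
t=11: input=2 -> V=16

Answer: 0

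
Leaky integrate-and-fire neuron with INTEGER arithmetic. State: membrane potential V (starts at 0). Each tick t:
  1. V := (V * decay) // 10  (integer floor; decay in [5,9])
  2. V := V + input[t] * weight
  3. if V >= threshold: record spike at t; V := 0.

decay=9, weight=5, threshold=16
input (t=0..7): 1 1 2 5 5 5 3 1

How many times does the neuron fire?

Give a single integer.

t=0: input=1 -> V=5
t=1: input=1 -> V=9
t=2: input=2 -> V=0 FIRE
t=3: input=5 -> V=0 FIRE
t=4: input=5 -> V=0 FIRE
t=5: input=5 -> V=0 FIRE
t=6: input=3 -> V=15
t=7: input=1 -> V=0 FIRE

Answer: 5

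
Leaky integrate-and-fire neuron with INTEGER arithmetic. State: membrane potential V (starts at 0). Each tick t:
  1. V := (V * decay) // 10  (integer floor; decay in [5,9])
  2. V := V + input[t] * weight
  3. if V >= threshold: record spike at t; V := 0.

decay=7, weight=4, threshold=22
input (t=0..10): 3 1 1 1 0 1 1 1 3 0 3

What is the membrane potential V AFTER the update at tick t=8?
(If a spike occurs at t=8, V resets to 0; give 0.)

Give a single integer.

Answer: 19

Derivation:
t=0: input=3 -> V=12
t=1: input=1 -> V=12
t=2: input=1 -> V=12
t=3: input=1 -> V=12
t=4: input=0 -> V=8
t=5: input=1 -> V=9
t=6: input=1 -> V=10
t=7: input=1 -> V=11
t=8: input=3 -> V=19
t=9: input=0 -> V=13
t=10: input=3 -> V=21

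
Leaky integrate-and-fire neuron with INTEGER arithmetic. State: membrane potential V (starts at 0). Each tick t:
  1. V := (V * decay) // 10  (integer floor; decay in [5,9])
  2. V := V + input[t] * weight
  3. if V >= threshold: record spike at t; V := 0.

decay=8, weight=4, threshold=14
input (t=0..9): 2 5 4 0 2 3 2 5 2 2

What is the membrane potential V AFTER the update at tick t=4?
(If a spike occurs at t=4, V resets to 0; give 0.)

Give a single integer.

t=0: input=2 -> V=8
t=1: input=5 -> V=0 FIRE
t=2: input=4 -> V=0 FIRE
t=3: input=0 -> V=0
t=4: input=2 -> V=8
t=5: input=3 -> V=0 FIRE
t=6: input=2 -> V=8
t=7: input=5 -> V=0 FIRE
t=8: input=2 -> V=8
t=9: input=2 -> V=0 FIRE

Answer: 8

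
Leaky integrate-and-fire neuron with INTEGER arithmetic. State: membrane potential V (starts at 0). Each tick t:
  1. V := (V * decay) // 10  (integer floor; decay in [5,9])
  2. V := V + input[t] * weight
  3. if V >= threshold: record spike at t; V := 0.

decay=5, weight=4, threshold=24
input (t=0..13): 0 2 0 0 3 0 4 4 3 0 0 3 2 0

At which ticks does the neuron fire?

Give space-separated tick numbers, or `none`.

t=0: input=0 -> V=0
t=1: input=2 -> V=8
t=2: input=0 -> V=4
t=3: input=0 -> V=2
t=4: input=3 -> V=13
t=5: input=0 -> V=6
t=6: input=4 -> V=19
t=7: input=4 -> V=0 FIRE
t=8: input=3 -> V=12
t=9: input=0 -> V=6
t=10: input=0 -> V=3
t=11: input=3 -> V=13
t=12: input=2 -> V=14
t=13: input=0 -> V=7

Answer: 7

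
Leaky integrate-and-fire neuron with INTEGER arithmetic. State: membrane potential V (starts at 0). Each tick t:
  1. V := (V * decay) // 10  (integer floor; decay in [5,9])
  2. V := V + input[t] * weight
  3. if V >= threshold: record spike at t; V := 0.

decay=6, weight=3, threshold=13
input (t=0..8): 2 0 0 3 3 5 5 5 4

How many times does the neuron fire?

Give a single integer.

Answer: 4

Derivation:
t=0: input=2 -> V=6
t=1: input=0 -> V=3
t=2: input=0 -> V=1
t=3: input=3 -> V=9
t=4: input=3 -> V=0 FIRE
t=5: input=5 -> V=0 FIRE
t=6: input=5 -> V=0 FIRE
t=7: input=5 -> V=0 FIRE
t=8: input=4 -> V=12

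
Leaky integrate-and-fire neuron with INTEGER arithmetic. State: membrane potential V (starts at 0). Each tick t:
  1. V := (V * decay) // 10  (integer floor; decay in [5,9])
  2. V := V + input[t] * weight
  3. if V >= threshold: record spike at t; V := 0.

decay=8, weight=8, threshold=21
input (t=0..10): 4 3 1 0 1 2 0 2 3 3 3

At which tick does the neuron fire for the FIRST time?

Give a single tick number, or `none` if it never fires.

Answer: 0

Derivation:
t=0: input=4 -> V=0 FIRE
t=1: input=3 -> V=0 FIRE
t=2: input=1 -> V=8
t=3: input=0 -> V=6
t=4: input=1 -> V=12
t=5: input=2 -> V=0 FIRE
t=6: input=0 -> V=0
t=7: input=2 -> V=16
t=8: input=3 -> V=0 FIRE
t=9: input=3 -> V=0 FIRE
t=10: input=3 -> V=0 FIRE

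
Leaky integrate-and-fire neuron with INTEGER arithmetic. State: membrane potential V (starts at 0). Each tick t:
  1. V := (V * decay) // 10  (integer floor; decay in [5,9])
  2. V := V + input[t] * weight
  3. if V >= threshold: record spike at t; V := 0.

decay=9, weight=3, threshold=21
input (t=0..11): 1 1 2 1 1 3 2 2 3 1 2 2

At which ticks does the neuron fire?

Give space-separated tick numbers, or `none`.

t=0: input=1 -> V=3
t=1: input=1 -> V=5
t=2: input=2 -> V=10
t=3: input=1 -> V=12
t=4: input=1 -> V=13
t=5: input=3 -> V=20
t=6: input=2 -> V=0 FIRE
t=7: input=2 -> V=6
t=8: input=3 -> V=14
t=9: input=1 -> V=15
t=10: input=2 -> V=19
t=11: input=2 -> V=0 FIRE

Answer: 6 11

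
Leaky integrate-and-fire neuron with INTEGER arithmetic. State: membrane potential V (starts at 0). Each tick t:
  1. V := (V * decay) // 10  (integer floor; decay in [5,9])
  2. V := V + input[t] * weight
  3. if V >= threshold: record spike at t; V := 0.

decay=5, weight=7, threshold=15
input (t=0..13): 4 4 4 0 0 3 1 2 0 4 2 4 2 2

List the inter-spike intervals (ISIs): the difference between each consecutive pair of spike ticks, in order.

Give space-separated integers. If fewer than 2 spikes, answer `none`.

Answer: 1 1 3 2 2 2 2

Derivation:
t=0: input=4 -> V=0 FIRE
t=1: input=4 -> V=0 FIRE
t=2: input=4 -> V=0 FIRE
t=3: input=0 -> V=0
t=4: input=0 -> V=0
t=5: input=3 -> V=0 FIRE
t=6: input=1 -> V=7
t=7: input=2 -> V=0 FIRE
t=8: input=0 -> V=0
t=9: input=4 -> V=0 FIRE
t=10: input=2 -> V=14
t=11: input=4 -> V=0 FIRE
t=12: input=2 -> V=14
t=13: input=2 -> V=0 FIRE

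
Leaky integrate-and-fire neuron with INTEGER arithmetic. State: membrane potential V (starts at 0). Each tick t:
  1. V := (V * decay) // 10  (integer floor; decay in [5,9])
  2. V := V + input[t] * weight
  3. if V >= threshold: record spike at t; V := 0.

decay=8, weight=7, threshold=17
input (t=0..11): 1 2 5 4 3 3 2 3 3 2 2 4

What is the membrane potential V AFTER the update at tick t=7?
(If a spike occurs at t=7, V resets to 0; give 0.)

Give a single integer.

Answer: 0

Derivation:
t=0: input=1 -> V=7
t=1: input=2 -> V=0 FIRE
t=2: input=5 -> V=0 FIRE
t=3: input=4 -> V=0 FIRE
t=4: input=3 -> V=0 FIRE
t=5: input=3 -> V=0 FIRE
t=6: input=2 -> V=14
t=7: input=3 -> V=0 FIRE
t=8: input=3 -> V=0 FIRE
t=9: input=2 -> V=14
t=10: input=2 -> V=0 FIRE
t=11: input=4 -> V=0 FIRE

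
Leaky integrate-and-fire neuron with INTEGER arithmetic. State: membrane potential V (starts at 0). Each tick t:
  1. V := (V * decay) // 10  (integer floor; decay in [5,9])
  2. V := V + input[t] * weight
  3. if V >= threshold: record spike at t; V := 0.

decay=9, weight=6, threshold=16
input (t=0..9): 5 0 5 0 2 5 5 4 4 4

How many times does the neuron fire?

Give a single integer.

Answer: 7

Derivation:
t=0: input=5 -> V=0 FIRE
t=1: input=0 -> V=0
t=2: input=5 -> V=0 FIRE
t=3: input=0 -> V=0
t=4: input=2 -> V=12
t=5: input=5 -> V=0 FIRE
t=6: input=5 -> V=0 FIRE
t=7: input=4 -> V=0 FIRE
t=8: input=4 -> V=0 FIRE
t=9: input=4 -> V=0 FIRE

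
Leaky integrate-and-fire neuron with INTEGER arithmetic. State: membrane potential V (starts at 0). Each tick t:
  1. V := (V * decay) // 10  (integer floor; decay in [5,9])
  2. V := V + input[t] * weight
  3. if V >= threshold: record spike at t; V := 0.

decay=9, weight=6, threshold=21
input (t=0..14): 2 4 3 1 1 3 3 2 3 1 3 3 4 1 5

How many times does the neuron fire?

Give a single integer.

Answer: 8

Derivation:
t=0: input=2 -> V=12
t=1: input=4 -> V=0 FIRE
t=2: input=3 -> V=18
t=3: input=1 -> V=0 FIRE
t=4: input=1 -> V=6
t=5: input=3 -> V=0 FIRE
t=6: input=3 -> V=18
t=7: input=2 -> V=0 FIRE
t=8: input=3 -> V=18
t=9: input=1 -> V=0 FIRE
t=10: input=3 -> V=18
t=11: input=3 -> V=0 FIRE
t=12: input=4 -> V=0 FIRE
t=13: input=1 -> V=6
t=14: input=5 -> V=0 FIRE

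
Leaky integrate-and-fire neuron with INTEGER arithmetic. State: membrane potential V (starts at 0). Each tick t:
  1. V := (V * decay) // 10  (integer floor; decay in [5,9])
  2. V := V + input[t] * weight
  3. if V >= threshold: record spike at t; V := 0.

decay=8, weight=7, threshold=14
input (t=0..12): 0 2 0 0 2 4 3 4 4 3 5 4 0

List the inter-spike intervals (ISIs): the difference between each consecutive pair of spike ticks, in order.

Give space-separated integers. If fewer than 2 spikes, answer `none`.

t=0: input=0 -> V=0
t=1: input=2 -> V=0 FIRE
t=2: input=0 -> V=0
t=3: input=0 -> V=0
t=4: input=2 -> V=0 FIRE
t=5: input=4 -> V=0 FIRE
t=6: input=3 -> V=0 FIRE
t=7: input=4 -> V=0 FIRE
t=8: input=4 -> V=0 FIRE
t=9: input=3 -> V=0 FIRE
t=10: input=5 -> V=0 FIRE
t=11: input=4 -> V=0 FIRE
t=12: input=0 -> V=0

Answer: 3 1 1 1 1 1 1 1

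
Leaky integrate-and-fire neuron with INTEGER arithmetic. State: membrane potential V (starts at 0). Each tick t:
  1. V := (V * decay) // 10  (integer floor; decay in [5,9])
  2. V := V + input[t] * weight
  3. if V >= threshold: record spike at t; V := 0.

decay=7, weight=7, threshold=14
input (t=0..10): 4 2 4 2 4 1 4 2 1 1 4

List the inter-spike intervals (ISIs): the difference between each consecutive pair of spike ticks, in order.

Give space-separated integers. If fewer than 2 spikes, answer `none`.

Answer: 1 1 1 1 2 1 3

Derivation:
t=0: input=4 -> V=0 FIRE
t=1: input=2 -> V=0 FIRE
t=2: input=4 -> V=0 FIRE
t=3: input=2 -> V=0 FIRE
t=4: input=4 -> V=0 FIRE
t=5: input=1 -> V=7
t=6: input=4 -> V=0 FIRE
t=7: input=2 -> V=0 FIRE
t=8: input=1 -> V=7
t=9: input=1 -> V=11
t=10: input=4 -> V=0 FIRE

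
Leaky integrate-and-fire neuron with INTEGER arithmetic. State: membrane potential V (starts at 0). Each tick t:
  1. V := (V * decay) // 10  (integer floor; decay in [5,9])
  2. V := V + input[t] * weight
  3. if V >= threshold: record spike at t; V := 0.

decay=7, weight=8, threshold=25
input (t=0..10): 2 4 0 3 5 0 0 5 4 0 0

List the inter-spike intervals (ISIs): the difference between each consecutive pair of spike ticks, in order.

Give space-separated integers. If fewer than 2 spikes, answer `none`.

t=0: input=2 -> V=16
t=1: input=4 -> V=0 FIRE
t=2: input=0 -> V=0
t=3: input=3 -> V=24
t=4: input=5 -> V=0 FIRE
t=5: input=0 -> V=0
t=6: input=0 -> V=0
t=7: input=5 -> V=0 FIRE
t=8: input=4 -> V=0 FIRE
t=9: input=0 -> V=0
t=10: input=0 -> V=0

Answer: 3 3 1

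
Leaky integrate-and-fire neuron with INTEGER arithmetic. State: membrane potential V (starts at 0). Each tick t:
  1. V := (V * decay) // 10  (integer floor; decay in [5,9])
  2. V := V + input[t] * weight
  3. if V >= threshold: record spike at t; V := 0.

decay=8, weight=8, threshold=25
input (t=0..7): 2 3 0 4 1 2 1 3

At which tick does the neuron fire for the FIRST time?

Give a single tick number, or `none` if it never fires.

Answer: 1

Derivation:
t=0: input=2 -> V=16
t=1: input=3 -> V=0 FIRE
t=2: input=0 -> V=0
t=3: input=4 -> V=0 FIRE
t=4: input=1 -> V=8
t=5: input=2 -> V=22
t=6: input=1 -> V=0 FIRE
t=7: input=3 -> V=24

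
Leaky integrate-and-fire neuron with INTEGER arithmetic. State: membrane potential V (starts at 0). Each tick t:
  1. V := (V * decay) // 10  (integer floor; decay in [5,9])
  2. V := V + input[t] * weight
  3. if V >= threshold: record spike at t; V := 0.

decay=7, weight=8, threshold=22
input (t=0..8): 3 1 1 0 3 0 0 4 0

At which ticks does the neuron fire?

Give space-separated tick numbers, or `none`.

t=0: input=3 -> V=0 FIRE
t=1: input=1 -> V=8
t=2: input=1 -> V=13
t=3: input=0 -> V=9
t=4: input=3 -> V=0 FIRE
t=5: input=0 -> V=0
t=6: input=0 -> V=0
t=7: input=4 -> V=0 FIRE
t=8: input=0 -> V=0

Answer: 0 4 7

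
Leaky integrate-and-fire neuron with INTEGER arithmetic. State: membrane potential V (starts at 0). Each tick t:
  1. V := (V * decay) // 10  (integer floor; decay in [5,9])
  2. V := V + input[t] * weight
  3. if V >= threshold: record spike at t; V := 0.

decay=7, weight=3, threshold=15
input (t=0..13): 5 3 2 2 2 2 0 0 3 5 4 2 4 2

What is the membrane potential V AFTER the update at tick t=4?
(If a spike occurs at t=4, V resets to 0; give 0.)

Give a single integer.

Answer: 0

Derivation:
t=0: input=5 -> V=0 FIRE
t=1: input=3 -> V=9
t=2: input=2 -> V=12
t=3: input=2 -> V=14
t=4: input=2 -> V=0 FIRE
t=5: input=2 -> V=6
t=6: input=0 -> V=4
t=7: input=0 -> V=2
t=8: input=3 -> V=10
t=9: input=5 -> V=0 FIRE
t=10: input=4 -> V=12
t=11: input=2 -> V=14
t=12: input=4 -> V=0 FIRE
t=13: input=2 -> V=6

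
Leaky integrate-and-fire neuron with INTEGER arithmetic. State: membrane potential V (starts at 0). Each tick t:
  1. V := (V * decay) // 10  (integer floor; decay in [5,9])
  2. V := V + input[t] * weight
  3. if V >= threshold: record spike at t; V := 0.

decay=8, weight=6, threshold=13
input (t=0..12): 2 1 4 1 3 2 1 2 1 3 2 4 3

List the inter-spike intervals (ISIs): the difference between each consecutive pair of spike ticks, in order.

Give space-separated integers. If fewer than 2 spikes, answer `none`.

Answer: 1 2 2 2 1 2 1

Derivation:
t=0: input=2 -> V=12
t=1: input=1 -> V=0 FIRE
t=2: input=4 -> V=0 FIRE
t=3: input=1 -> V=6
t=4: input=3 -> V=0 FIRE
t=5: input=2 -> V=12
t=6: input=1 -> V=0 FIRE
t=7: input=2 -> V=12
t=8: input=1 -> V=0 FIRE
t=9: input=3 -> V=0 FIRE
t=10: input=2 -> V=12
t=11: input=4 -> V=0 FIRE
t=12: input=3 -> V=0 FIRE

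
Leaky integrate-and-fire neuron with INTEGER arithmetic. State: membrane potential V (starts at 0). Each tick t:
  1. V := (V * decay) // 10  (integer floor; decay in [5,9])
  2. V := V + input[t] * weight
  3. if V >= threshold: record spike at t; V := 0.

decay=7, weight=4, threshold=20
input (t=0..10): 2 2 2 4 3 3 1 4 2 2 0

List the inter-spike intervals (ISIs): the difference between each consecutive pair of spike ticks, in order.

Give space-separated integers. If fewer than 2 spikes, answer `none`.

t=0: input=2 -> V=8
t=1: input=2 -> V=13
t=2: input=2 -> V=17
t=3: input=4 -> V=0 FIRE
t=4: input=3 -> V=12
t=5: input=3 -> V=0 FIRE
t=6: input=1 -> V=4
t=7: input=4 -> V=18
t=8: input=2 -> V=0 FIRE
t=9: input=2 -> V=8
t=10: input=0 -> V=5

Answer: 2 3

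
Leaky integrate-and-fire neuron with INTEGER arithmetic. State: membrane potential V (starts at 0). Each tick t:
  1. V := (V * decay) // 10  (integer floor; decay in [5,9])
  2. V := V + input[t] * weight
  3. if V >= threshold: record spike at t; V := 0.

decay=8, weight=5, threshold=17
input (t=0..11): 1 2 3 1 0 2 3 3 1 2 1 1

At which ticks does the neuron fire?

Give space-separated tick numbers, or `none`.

Answer: 2 6 8

Derivation:
t=0: input=1 -> V=5
t=1: input=2 -> V=14
t=2: input=3 -> V=0 FIRE
t=3: input=1 -> V=5
t=4: input=0 -> V=4
t=5: input=2 -> V=13
t=6: input=3 -> V=0 FIRE
t=7: input=3 -> V=15
t=8: input=1 -> V=0 FIRE
t=9: input=2 -> V=10
t=10: input=1 -> V=13
t=11: input=1 -> V=15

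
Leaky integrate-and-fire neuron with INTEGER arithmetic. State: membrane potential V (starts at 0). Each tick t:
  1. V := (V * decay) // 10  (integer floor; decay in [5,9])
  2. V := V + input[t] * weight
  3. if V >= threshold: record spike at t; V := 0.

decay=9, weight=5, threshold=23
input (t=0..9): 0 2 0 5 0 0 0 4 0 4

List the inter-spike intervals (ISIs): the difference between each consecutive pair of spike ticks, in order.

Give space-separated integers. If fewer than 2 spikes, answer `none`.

t=0: input=0 -> V=0
t=1: input=2 -> V=10
t=2: input=0 -> V=9
t=3: input=5 -> V=0 FIRE
t=4: input=0 -> V=0
t=5: input=0 -> V=0
t=6: input=0 -> V=0
t=7: input=4 -> V=20
t=8: input=0 -> V=18
t=9: input=4 -> V=0 FIRE

Answer: 6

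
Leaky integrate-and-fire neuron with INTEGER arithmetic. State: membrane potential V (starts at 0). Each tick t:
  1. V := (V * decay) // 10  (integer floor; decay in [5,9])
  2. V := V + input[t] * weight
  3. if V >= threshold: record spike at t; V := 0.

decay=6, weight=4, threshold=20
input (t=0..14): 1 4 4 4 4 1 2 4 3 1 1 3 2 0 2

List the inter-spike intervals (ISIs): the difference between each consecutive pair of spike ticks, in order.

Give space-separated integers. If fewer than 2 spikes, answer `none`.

t=0: input=1 -> V=4
t=1: input=4 -> V=18
t=2: input=4 -> V=0 FIRE
t=3: input=4 -> V=16
t=4: input=4 -> V=0 FIRE
t=5: input=1 -> V=4
t=6: input=2 -> V=10
t=7: input=4 -> V=0 FIRE
t=8: input=3 -> V=12
t=9: input=1 -> V=11
t=10: input=1 -> V=10
t=11: input=3 -> V=18
t=12: input=2 -> V=18
t=13: input=0 -> V=10
t=14: input=2 -> V=14

Answer: 2 3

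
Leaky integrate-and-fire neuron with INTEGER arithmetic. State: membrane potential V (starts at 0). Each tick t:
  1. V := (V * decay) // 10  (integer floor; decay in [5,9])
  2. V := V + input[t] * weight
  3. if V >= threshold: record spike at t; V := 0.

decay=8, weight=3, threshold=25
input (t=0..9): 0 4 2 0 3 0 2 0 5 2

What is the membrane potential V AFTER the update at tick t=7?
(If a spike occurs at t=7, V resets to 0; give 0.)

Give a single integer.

t=0: input=0 -> V=0
t=1: input=4 -> V=12
t=2: input=2 -> V=15
t=3: input=0 -> V=12
t=4: input=3 -> V=18
t=5: input=0 -> V=14
t=6: input=2 -> V=17
t=7: input=0 -> V=13
t=8: input=5 -> V=0 FIRE
t=9: input=2 -> V=6

Answer: 13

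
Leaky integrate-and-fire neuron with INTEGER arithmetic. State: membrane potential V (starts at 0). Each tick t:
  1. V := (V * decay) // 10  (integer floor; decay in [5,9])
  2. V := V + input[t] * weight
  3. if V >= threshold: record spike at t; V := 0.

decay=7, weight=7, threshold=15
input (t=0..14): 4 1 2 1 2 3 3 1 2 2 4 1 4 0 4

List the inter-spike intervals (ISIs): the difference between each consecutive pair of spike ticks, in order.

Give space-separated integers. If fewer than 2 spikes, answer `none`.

t=0: input=4 -> V=0 FIRE
t=1: input=1 -> V=7
t=2: input=2 -> V=0 FIRE
t=3: input=1 -> V=7
t=4: input=2 -> V=0 FIRE
t=5: input=3 -> V=0 FIRE
t=6: input=3 -> V=0 FIRE
t=7: input=1 -> V=7
t=8: input=2 -> V=0 FIRE
t=9: input=2 -> V=14
t=10: input=4 -> V=0 FIRE
t=11: input=1 -> V=7
t=12: input=4 -> V=0 FIRE
t=13: input=0 -> V=0
t=14: input=4 -> V=0 FIRE

Answer: 2 2 1 1 2 2 2 2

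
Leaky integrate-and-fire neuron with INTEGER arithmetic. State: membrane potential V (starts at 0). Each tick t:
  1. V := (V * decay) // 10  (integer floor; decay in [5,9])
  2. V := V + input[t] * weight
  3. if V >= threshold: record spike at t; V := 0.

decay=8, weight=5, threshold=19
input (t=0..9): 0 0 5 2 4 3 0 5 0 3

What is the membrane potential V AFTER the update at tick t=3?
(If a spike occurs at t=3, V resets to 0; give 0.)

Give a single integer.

Answer: 10

Derivation:
t=0: input=0 -> V=0
t=1: input=0 -> V=0
t=2: input=5 -> V=0 FIRE
t=3: input=2 -> V=10
t=4: input=4 -> V=0 FIRE
t=5: input=3 -> V=15
t=6: input=0 -> V=12
t=7: input=5 -> V=0 FIRE
t=8: input=0 -> V=0
t=9: input=3 -> V=15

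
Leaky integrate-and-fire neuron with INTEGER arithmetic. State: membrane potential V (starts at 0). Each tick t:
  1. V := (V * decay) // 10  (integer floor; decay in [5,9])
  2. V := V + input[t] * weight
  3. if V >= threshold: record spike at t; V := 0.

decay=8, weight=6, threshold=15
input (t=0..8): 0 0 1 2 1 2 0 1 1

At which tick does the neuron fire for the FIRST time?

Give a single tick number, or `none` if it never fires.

t=0: input=0 -> V=0
t=1: input=0 -> V=0
t=2: input=1 -> V=6
t=3: input=2 -> V=0 FIRE
t=4: input=1 -> V=6
t=5: input=2 -> V=0 FIRE
t=6: input=0 -> V=0
t=7: input=1 -> V=6
t=8: input=1 -> V=10

Answer: 3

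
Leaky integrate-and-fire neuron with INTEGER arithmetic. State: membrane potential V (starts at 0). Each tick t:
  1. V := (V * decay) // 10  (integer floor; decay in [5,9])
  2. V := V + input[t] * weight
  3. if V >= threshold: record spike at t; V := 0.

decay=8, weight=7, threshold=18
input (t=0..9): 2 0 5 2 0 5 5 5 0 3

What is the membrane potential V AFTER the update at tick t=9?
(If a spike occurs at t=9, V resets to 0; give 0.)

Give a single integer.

Answer: 0

Derivation:
t=0: input=2 -> V=14
t=1: input=0 -> V=11
t=2: input=5 -> V=0 FIRE
t=3: input=2 -> V=14
t=4: input=0 -> V=11
t=5: input=5 -> V=0 FIRE
t=6: input=5 -> V=0 FIRE
t=7: input=5 -> V=0 FIRE
t=8: input=0 -> V=0
t=9: input=3 -> V=0 FIRE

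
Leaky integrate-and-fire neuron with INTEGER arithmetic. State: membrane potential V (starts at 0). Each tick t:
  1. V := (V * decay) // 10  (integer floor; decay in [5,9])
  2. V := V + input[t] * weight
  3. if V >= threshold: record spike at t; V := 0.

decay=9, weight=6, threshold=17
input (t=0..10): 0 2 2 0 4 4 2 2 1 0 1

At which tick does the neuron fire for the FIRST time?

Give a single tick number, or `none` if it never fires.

Answer: 2

Derivation:
t=0: input=0 -> V=0
t=1: input=2 -> V=12
t=2: input=2 -> V=0 FIRE
t=3: input=0 -> V=0
t=4: input=4 -> V=0 FIRE
t=5: input=4 -> V=0 FIRE
t=6: input=2 -> V=12
t=7: input=2 -> V=0 FIRE
t=8: input=1 -> V=6
t=9: input=0 -> V=5
t=10: input=1 -> V=10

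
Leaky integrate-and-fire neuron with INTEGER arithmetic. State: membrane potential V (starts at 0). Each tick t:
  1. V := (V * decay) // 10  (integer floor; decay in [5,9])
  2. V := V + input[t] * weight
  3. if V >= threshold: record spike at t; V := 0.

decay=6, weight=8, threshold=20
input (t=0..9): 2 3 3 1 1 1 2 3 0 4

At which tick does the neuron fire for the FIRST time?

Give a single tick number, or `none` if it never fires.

t=0: input=2 -> V=16
t=1: input=3 -> V=0 FIRE
t=2: input=3 -> V=0 FIRE
t=3: input=1 -> V=8
t=4: input=1 -> V=12
t=5: input=1 -> V=15
t=6: input=2 -> V=0 FIRE
t=7: input=3 -> V=0 FIRE
t=8: input=0 -> V=0
t=9: input=4 -> V=0 FIRE

Answer: 1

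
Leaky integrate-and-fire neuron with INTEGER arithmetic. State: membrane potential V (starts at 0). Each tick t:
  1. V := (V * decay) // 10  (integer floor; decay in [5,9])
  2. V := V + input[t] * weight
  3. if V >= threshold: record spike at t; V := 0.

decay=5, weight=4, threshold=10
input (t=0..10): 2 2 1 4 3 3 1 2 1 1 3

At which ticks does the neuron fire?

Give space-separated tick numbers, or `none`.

t=0: input=2 -> V=8
t=1: input=2 -> V=0 FIRE
t=2: input=1 -> V=4
t=3: input=4 -> V=0 FIRE
t=4: input=3 -> V=0 FIRE
t=5: input=3 -> V=0 FIRE
t=6: input=1 -> V=4
t=7: input=2 -> V=0 FIRE
t=8: input=1 -> V=4
t=9: input=1 -> V=6
t=10: input=3 -> V=0 FIRE

Answer: 1 3 4 5 7 10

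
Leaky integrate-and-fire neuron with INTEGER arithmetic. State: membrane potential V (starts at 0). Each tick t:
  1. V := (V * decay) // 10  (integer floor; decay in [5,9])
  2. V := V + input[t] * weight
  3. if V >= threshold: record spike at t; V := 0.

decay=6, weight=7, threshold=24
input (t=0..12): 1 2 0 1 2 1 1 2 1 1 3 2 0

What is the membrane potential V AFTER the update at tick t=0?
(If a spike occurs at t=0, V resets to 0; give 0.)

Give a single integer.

t=0: input=1 -> V=7
t=1: input=2 -> V=18
t=2: input=0 -> V=10
t=3: input=1 -> V=13
t=4: input=2 -> V=21
t=5: input=1 -> V=19
t=6: input=1 -> V=18
t=7: input=2 -> V=0 FIRE
t=8: input=1 -> V=7
t=9: input=1 -> V=11
t=10: input=3 -> V=0 FIRE
t=11: input=2 -> V=14
t=12: input=0 -> V=8

Answer: 7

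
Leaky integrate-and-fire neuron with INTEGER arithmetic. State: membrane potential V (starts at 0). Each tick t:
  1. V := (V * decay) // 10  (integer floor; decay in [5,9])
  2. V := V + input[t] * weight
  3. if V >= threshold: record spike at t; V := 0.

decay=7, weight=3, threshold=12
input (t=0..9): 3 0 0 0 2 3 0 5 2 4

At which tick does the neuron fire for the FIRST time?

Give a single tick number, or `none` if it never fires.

t=0: input=3 -> V=9
t=1: input=0 -> V=6
t=2: input=0 -> V=4
t=3: input=0 -> V=2
t=4: input=2 -> V=7
t=5: input=3 -> V=0 FIRE
t=6: input=0 -> V=0
t=7: input=5 -> V=0 FIRE
t=8: input=2 -> V=6
t=9: input=4 -> V=0 FIRE

Answer: 5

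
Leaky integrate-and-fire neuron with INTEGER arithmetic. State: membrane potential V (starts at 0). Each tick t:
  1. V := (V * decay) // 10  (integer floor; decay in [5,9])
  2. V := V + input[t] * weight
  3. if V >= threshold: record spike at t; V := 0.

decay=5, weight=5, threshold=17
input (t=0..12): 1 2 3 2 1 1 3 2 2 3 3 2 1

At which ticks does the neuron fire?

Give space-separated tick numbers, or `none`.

Answer: 2 6 9 11

Derivation:
t=0: input=1 -> V=5
t=1: input=2 -> V=12
t=2: input=3 -> V=0 FIRE
t=3: input=2 -> V=10
t=4: input=1 -> V=10
t=5: input=1 -> V=10
t=6: input=3 -> V=0 FIRE
t=7: input=2 -> V=10
t=8: input=2 -> V=15
t=9: input=3 -> V=0 FIRE
t=10: input=3 -> V=15
t=11: input=2 -> V=0 FIRE
t=12: input=1 -> V=5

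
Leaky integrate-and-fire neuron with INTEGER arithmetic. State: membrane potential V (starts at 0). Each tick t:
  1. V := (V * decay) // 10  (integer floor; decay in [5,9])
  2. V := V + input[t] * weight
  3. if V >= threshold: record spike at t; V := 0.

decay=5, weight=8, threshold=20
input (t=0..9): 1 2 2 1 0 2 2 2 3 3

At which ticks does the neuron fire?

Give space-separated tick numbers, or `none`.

t=0: input=1 -> V=8
t=1: input=2 -> V=0 FIRE
t=2: input=2 -> V=16
t=3: input=1 -> V=16
t=4: input=0 -> V=8
t=5: input=2 -> V=0 FIRE
t=6: input=2 -> V=16
t=7: input=2 -> V=0 FIRE
t=8: input=3 -> V=0 FIRE
t=9: input=3 -> V=0 FIRE

Answer: 1 5 7 8 9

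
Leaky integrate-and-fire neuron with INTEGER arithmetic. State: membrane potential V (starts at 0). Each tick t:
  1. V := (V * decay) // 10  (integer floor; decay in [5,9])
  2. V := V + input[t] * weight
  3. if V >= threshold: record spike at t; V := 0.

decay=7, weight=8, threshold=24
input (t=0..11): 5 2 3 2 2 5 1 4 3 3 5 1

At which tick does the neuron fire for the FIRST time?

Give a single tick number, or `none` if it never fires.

t=0: input=5 -> V=0 FIRE
t=1: input=2 -> V=16
t=2: input=3 -> V=0 FIRE
t=3: input=2 -> V=16
t=4: input=2 -> V=0 FIRE
t=5: input=5 -> V=0 FIRE
t=6: input=1 -> V=8
t=7: input=4 -> V=0 FIRE
t=8: input=3 -> V=0 FIRE
t=9: input=3 -> V=0 FIRE
t=10: input=5 -> V=0 FIRE
t=11: input=1 -> V=8

Answer: 0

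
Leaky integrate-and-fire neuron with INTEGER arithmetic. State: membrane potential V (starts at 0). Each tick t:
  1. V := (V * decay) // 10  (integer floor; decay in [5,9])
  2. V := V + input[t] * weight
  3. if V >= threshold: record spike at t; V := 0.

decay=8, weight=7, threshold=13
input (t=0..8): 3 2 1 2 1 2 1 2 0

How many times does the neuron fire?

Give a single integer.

Answer: 5

Derivation:
t=0: input=3 -> V=0 FIRE
t=1: input=2 -> V=0 FIRE
t=2: input=1 -> V=7
t=3: input=2 -> V=0 FIRE
t=4: input=1 -> V=7
t=5: input=2 -> V=0 FIRE
t=6: input=1 -> V=7
t=7: input=2 -> V=0 FIRE
t=8: input=0 -> V=0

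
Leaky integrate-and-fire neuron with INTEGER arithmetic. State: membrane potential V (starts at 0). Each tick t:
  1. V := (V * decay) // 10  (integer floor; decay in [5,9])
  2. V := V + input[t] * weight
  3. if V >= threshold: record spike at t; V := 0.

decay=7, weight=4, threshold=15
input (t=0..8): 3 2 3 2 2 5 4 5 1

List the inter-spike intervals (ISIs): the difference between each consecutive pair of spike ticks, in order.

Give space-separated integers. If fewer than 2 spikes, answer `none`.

t=0: input=3 -> V=12
t=1: input=2 -> V=0 FIRE
t=2: input=3 -> V=12
t=3: input=2 -> V=0 FIRE
t=4: input=2 -> V=8
t=5: input=5 -> V=0 FIRE
t=6: input=4 -> V=0 FIRE
t=7: input=5 -> V=0 FIRE
t=8: input=1 -> V=4

Answer: 2 2 1 1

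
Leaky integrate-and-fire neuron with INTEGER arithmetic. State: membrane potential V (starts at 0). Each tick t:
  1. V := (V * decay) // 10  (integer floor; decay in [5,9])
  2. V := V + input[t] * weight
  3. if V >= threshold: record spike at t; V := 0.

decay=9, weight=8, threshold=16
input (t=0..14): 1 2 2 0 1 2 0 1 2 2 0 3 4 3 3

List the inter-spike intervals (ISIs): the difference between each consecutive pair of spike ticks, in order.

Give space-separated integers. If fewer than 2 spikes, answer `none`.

t=0: input=1 -> V=8
t=1: input=2 -> V=0 FIRE
t=2: input=2 -> V=0 FIRE
t=3: input=0 -> V=0
t=4: input=1 -> V=8
t=5: input=2 -> V=0 FIRE
t=6: input=0 -> V=0
t=7: input=1 -> V=8
t=8: input=2 -> V=0 FIRE
t=9: input=2 -> V=0 FIRE
t=10: input=0 -> V=0
t=11: input=3 -> V=0 FIRE
t=12: input=4 -> V=0 FIRE
t=13: input=3 -> V=0 FIRE
t=14: input=3 -> V=0 FIRE

Answer: 1 3 3 1 2 1 1 1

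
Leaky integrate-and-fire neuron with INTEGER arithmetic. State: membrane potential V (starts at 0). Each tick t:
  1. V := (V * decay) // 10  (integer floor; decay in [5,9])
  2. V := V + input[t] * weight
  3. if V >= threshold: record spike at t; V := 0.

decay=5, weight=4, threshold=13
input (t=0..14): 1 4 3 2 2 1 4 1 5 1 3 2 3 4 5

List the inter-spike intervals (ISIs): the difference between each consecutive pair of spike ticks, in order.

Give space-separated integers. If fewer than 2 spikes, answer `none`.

t=0: input=1 -> V=4
t=1: input=4 -> V=0 FIRE
t=2: input=3 -> V=12
t=3: input=2 -> V=0 FIRE
t=4: input=2 -> V=8
t=5: input=1 -> V=8
t=6: input=4 -> V=0 FIRE
t=7: input=1 -> V=4
t=8: input=5 -> V=0 FIRE
t=9: input=1 -> V=4
t=10: input=3 -> V=0 FIRE
t=11: input=2 -> V=8
t=12: input=3 -> V=0 FIRE
t=13: input=4 -> V=0 FIRE
t=14: input=5 -> V=0 FIRE

Answer: 2 3 2 2 2 1 1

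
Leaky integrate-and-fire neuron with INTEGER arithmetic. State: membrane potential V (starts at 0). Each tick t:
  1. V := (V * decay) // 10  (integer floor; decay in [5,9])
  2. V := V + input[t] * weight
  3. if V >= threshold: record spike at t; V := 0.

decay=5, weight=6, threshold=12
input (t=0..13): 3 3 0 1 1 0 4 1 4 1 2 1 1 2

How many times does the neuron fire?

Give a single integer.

t=0: input=3 -> V=0 FIRE
t=1: input=3 -> V=0 FIRE
t=2: input=0 -> V=0
t=3: input=1 -> V=6
t=4: input=1 -> V=9
t=5: input=0 -> V=4
t=6: input=4 -> V=0 FIRE
t=7: input=1 -> V=6
t=8: input=4 -> V=0 FIRE
t=9: input=1 -> V=6
t=10: input=2 -> V=0 FIRE
t=11: input=1 -> V=6
t=12: input=1 -> V=9
t=13: input=2 -> V=0 FIRE

Answer: 6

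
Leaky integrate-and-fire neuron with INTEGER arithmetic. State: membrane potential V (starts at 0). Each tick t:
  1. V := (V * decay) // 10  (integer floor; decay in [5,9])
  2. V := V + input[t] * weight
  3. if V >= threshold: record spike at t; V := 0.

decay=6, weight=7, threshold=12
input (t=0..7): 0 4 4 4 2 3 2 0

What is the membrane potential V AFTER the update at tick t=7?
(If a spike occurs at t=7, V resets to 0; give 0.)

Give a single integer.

t=0: input=0 -> V=0
t=1: input=4 -> V=0 FIRE
t=2: input=4 -> V=0 FIRE
t=3: input=4 -> V=0 FIRE
t=4: input=2 -> V=0 FIRE
t=5: input=3 -> V=0 FIRE
t=6: input=2 -> V=0 FIRE
t=7: input=0 -> V=0

Answer: 0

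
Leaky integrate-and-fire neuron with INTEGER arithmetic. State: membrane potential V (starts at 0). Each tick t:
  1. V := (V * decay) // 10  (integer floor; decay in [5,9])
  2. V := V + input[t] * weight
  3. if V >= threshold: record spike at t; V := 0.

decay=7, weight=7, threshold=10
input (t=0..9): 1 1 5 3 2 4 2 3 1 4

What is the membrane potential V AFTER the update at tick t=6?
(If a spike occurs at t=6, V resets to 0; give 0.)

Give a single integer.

Answer: 0

Derivation:
t=0: input=1 -> V=7
t=1: input=1 -> V=0 FIRE
t=2: input=5 -> V=0 FIRE
t=3: input=3 -> V=0 FIRE
t=4: input=2 -> V=0 FIRE
t=5: input=4 -> V=0 FIRE
t=6: input=2 -> V=0 FIRE
t=7: input=3 -> V=0 FIRE
t=8: input=1 -> V=7
t=9: input=4 -> V=0 FIRE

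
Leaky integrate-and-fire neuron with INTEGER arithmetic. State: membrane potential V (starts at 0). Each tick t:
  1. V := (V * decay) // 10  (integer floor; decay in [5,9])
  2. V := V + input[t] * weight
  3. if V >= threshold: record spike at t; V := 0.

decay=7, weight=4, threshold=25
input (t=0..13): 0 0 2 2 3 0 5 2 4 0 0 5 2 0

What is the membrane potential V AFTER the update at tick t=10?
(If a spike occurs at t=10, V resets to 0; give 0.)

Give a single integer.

Answer: 9

Derivation:
t=0: input=0 -> V=0
t=1: input=0 -> V=0
t=2: input=2 -> V=8
t=3: input=2 -> V=13
t=4: input=3 -> V=21
t=5: input=0 -> V=14
t=6: input=5 -> V=0 FIRE
t=7: input=2 -> V=8
t=8: input=4 -> V=21
t=9: input=0 -> V=14
t=10: input=0 -> V=9
t=11: input=5 -> V=0 FIRE
t=12: input=2 -> V=8
t=13: input=0 -> V=5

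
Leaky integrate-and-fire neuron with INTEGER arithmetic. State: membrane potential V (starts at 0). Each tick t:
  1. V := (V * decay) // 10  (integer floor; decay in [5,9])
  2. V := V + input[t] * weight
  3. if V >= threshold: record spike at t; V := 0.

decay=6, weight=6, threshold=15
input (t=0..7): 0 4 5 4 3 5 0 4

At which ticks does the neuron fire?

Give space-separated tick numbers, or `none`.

Answer: 1 2 3 4 5 7

Derivation:
t=0: input=0 -> V=0
t=1: input=4 -> V=0 FIRE
t=2: input=5 -> V=0 FIRE
t=3: input=4 -> V=0 FIRE
t=4: input=3 -> V=0 FIRE
t=5: input=5 -> V=0 FIRE
t=6: input=0 -> V=0
t=7: input=4 -> V=0 FIRE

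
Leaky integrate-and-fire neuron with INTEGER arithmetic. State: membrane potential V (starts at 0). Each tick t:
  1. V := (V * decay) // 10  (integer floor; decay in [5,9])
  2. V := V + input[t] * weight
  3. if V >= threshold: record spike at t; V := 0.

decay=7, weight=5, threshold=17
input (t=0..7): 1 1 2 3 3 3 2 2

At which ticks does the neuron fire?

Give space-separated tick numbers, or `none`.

t=0: input=1 -> V=5
t=1: input=1 -> V=8
t=2: input=2 -> V=15
t=3: input=3 -> V=0 FIRE
t=4: input=3 -> V=15
t=5: input=3 -> V=0 FIRE
t=6: input=2 -> V=10
t=7: input=2 -> V=0 FIRE

Answer: 3 5 7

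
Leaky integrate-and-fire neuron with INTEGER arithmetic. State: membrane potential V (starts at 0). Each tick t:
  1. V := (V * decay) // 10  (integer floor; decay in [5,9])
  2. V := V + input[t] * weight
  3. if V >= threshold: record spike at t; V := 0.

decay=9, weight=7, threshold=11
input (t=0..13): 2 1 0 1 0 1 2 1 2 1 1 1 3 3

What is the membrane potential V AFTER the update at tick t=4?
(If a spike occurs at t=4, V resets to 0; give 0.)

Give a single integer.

t=0: input=2 -> V=0 FIRE
t=1: input=1 -> V=7
t=2: input=0 -> V=6
t=3: input=1 -> V=0 FIRE
t=4: input=0 -> V=0
t=5: input=1 -> V=7
t=6: input=2 -> V=0 FIRE
t=7: input=1 -> V=7
t=8: input=2 -> V=0 FIRE
t=9: input=1 -> V=7
t=10: input=1 -> V=0 FIRE
t=11: input=1 -> V=7
t=12: input=3 -> V=0 FIRE
t=13: input=3 -> V=0 FIRE

Answer: 0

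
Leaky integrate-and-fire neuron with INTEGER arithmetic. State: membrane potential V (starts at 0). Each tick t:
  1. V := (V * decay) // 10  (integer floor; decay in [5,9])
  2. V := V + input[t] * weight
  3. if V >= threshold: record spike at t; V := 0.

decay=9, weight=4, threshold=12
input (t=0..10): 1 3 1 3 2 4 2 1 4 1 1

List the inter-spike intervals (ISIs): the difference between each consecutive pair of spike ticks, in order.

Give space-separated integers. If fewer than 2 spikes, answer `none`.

Answer: 2 2 3

Derivation:
t=0: input=1 -> V=4
t=1: input=3 -> V=0 FIRE
t=2: input=1 -> V=4
t=3: input=3 -> V=0 FIRE
t=4: input=2 -> V=8
t=5: input=4 -> V=0 FIRE
t=6: input=2 -> V=8
t=7: input=1 -> V=11
t=8: input=4 -> V=0 FIRE
t=9: input=1 -> V=4
t=10: input=1 -> V=7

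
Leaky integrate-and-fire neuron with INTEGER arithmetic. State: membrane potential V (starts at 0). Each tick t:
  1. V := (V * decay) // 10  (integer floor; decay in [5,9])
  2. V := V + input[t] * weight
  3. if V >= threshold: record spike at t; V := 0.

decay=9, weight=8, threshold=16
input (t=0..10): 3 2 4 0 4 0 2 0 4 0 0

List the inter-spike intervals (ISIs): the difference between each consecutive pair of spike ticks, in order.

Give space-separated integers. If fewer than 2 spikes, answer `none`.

t=0: input=3 -> V=0 FIRE
t=1: input=2 -> V=0 FIRE
t=2: input=4 -> V=0 FIRE
t=3: input=0 -> V=0
t=4: input=4 -> V=0 FIRE
t=5: input=0 -> V=0
t=6: input=2 -> V=0 FIRE
t=7: input=0 -> V=0
t=8: input=4 -> V=0 FIRE
t=9: input=0 -> V=0
t=10: input=0 -> V=0

Answer: 1 1 2 2 2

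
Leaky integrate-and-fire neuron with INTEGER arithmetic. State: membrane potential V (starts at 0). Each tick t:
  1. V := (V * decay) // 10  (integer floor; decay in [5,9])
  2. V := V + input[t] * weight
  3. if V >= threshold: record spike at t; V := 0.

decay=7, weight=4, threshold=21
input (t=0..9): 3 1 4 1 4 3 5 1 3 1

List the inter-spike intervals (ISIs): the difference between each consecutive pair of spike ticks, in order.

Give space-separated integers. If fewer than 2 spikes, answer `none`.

t=0: input=3 -> V=12
t=1: input=1 -> V=12
t=2: input=4 -> V=0 FIRE
t=3: input=1 -> V=4
t=4: input=4 -> V=18
t=5: input=3 -> V=0 FIRE
t=6: input=5 -> V=20
t=7: input=1 -> V=18
t=8: input=3 -> V=0 FIRE
t=9: input=1 -> V=4

Answer: 3 3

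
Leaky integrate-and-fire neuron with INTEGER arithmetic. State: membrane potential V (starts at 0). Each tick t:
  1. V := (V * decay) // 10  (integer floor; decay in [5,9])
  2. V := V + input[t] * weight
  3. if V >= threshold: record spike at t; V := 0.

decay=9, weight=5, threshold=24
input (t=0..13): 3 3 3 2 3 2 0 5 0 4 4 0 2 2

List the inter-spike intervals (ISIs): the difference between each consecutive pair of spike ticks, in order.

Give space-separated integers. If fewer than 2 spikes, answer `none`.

t=0: input=3 -> V=15
t=1: input=3 -> V=0 FIRE
t=2: input=3 -> V=15
t=3: input=2 -> V=23
t=4: input=3 -> V=0 FIRE
t=5: input=2 -> V=10
t=6: input=0 -> V=9
t=7: input=5 -> V=0 FIRE
t=8: input=0 -> V=0
t=9: input=4 -> V=20
t=10: input=4 -> V=0 FIRE
t=11: input=0 -> V=0
t=12: input=2 -> V=10
t=13: input=2 -> V=19

Answer: 3 3 3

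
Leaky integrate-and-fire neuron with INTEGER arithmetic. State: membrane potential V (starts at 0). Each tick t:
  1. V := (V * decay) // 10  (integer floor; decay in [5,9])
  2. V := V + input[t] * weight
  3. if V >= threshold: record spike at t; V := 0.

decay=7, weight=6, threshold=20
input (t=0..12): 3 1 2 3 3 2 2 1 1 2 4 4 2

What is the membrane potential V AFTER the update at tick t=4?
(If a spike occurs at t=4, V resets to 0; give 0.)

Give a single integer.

t=0: input=3 -> V=18
t=1: input=1 -> V=18
t=2: input=2 -> V=0 FIRE
t=3: input=3 -> V=18
t=4: input=3 -> V=0 FIRE
t=5: input=2 -> V=12
t=6: input=2 -> V=0 FIRE
t=7: input=1 -> V=6
t=8: input=1 -> V=10
t=9: input=2 -> V=19
t=10: input=4 -> V=0 FIRE
t=11: input=4 -> V=0 FIRE
t=12: input=2 -> V=12

Answer: 0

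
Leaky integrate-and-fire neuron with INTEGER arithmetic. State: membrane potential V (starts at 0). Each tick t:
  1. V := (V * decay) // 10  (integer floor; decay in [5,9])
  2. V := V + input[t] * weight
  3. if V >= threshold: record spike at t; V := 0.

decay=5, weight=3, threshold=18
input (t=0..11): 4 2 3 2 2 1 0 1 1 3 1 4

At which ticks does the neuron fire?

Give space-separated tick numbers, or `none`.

Answer: none

Derivation:
t=0: input=4 -> V=12
t=1: input=2 -> V=12
t=2: input=3 -> V=15
t=3: input=2 -> V=13
t=4: input=2 -> V=12
t=5: input=1 -> V=9
t=6: input=0 -> V=4
t=7: input=1 -> V=5
t=8: input=1 -> V=5
t=9: input=3 -> V=11
t=10: input=1 -> V=8
t=11: input=4 -> V=16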